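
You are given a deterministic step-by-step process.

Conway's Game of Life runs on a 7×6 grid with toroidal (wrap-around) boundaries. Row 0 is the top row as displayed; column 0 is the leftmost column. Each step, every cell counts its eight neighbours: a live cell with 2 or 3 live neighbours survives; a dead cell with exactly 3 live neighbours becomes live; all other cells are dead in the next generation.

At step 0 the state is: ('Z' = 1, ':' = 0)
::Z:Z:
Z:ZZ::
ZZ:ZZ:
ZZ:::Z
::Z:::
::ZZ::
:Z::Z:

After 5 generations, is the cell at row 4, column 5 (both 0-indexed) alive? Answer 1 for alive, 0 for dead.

0) ::Z:Z:
Z:ZZ::
ZZ:ZZ:
ZZ:::Z
::Z:::
::ZZ::
:Z::Z:
1) ::Z:ZZ
Z:::::
:::ZZ:
:::ZZZ
Z:ZZ::
:ZZZ::
:Z::Z:
2) ZZ:ZZZ
::::::
:::Z::
:::::Z
Z::::Z
Z:::Z:
ZZ::ZZ
3) :ZZZ::
Z:ZZ:Z
::::::
Z:::ZZ
Z:::Z:
::::Z:
::Z:::
4) Z:::Z:
Z::ZZ:
:Z:Z::
Z:::Z:
Z::ZZ:
:::Z:Z
:ZZ:::
5) Z:Z:Z:
ZZZZZ:
ZZZZ::
ZZZ:Z:
Z::Z::
ZZ:Z:Z
ZZZZZZ

0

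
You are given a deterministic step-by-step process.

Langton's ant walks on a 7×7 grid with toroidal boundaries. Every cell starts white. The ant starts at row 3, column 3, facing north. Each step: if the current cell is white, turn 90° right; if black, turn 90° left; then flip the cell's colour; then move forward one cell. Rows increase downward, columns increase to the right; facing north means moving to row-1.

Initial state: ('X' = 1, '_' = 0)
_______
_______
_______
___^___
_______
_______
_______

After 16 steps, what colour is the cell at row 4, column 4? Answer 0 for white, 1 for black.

step 0: _______
_______
_______
___^___
_______
_______
_______
step 1: _______
_______
_______
___X>__
_______
_______
_______
step 2: _______
_______
_______
___XX__
____v__
_______
_______
step 3: _______
_______
_______
___XX__
___<X__
_______
_______
step 4: _______
_______
_______
___^X__
___XX__
_______
_______
step 5: _______
_______
_______
__<_X__
___XX__
_______
_______
step 6: _______
_______
__^____
__X_X__
___XX__
_______
_______
step 7: _______
_______
__X>___
__X_X__
___XX__
_______
_______
step 8: _______
_______
__XX___
__XvX__
___XX__
_______
_______
step 9: _______
_______
__XX___
__<XX__
___XX__
_______
_______
step 10: _______
_______
__XX___
___XX__
__vXX__
_______
_______
step 11: _______
_______
__XX___
___XX__
_<XXX__
_______
_______
step 12: _______
_______
__XX___
_^_XX__
_XXXX__
_______
_______
step 13: _______
_______
__XX___
_X>XX__
_XXXX__
_______
_______
step 14: _______
_______
__XX___
_XXXX__
_XvXX__
_______
_______
step 15: _______
_______
__XX___
_XXXX__
_X_>X__
_______
_______
step 16: _______
_______
__XX___
_XX^X__
_X__X__
_______
_______

1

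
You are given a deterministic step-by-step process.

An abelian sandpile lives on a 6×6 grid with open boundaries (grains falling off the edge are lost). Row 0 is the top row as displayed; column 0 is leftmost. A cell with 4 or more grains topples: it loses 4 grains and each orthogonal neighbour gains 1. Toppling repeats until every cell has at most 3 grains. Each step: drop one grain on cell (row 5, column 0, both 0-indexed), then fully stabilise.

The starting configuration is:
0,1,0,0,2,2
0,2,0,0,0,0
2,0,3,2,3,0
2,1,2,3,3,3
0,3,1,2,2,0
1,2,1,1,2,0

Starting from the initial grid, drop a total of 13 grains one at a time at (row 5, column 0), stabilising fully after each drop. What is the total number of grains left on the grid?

[0] 0,1,0,0,2,2
0,2,0,0,0,0
2,0,3,2,3,0
2,1,2,3,3,3
0,3,1,2,2,0
1,2,1,1,2,0
[1] 0,1,0,0,2,2
0,2,0,0,0,0
2,0,3,2,3,0
2,1,2,3,3,3
0,3,1,2,2,0
2,2,1,1,2,0
[2] 0,1,0,0,2,2
0,2,0,0,0,0
2,0,3,2,3,0
2,1,2,3,3,3
0,3,1,2,2,0
3,2,1,1,2,0
[3] 0,1,0,0,2,2
0,2,0,0,0,0
2,0,3,2,3,0
2,1,2,3,3,3
1,3,1,2,2,0
0,3,1,1,2,0
[4] 0,1,0,0,2,2
0,2,0,0,0,0
2,0,3,2,3,0
2,1,2,3,3,3
1,3,1,2,2,0
1,3,1,1,2,0
[5] 0,1,0,0,2,2
0,2,0,0,0,0
2,0,3,2,3,0
2,1,2,3,3,3
1,3,1,2,2,0
2,3,1,1,2,0
[6] 0,1,0,0,2,2
0,2,0,0,0,0
2,0,3,2,3,0
2,1,2,3,3,3
1,3,1,2,2,0
3,3,1,1,2,0
[7] 0,1,0,0,2,2
0,2,0,0,0,0
2,0,3,2,3,0
2,2,2,3,3,3
3,0,2,2,2,0
1,1,2,1,2,0
[8] 0,1,0,0,2,2
0,2,0,0,0,0
2,0,3,2,3,0
2,2,2,3,3,3
3,0,2,2,2,0
2,1,2,1,2,0
[9] 0,1,0,0,2,2
0,2,0,0,0,0
2,0,3,2,3,0
2,2,2,3,3,3
3,0,2,2,2,0
3,1,2,1,2,0
[10] 0,1,0,0,2,2
0,2,0,0,0,0
2,0,3,2,3,0
3,2,2,3,3,3
0,1,2,2,2,0
1,2,2,1,2,0
[11] 0,1,0,0,2,2
0,2,0,0,0,0
2,0,3,2,3,0
3,2,2,3,3,3
0,1,2,2,2,0
2,2,2,1,2,0
[12] 0,1,0,0,2,2
0,2,0,0,0,0
2,0,3,2,3,0
3,2,2,3,3,3
0,1,2,2,2,0
3,2,2,1,2,0
[13] 0,1,0,0,2,2
0,2,0,0,0,0
2,0,3,2,3,0
3,2,2,3,3,3
1,1,2,2,2,0
0,3,2,1,2,0

49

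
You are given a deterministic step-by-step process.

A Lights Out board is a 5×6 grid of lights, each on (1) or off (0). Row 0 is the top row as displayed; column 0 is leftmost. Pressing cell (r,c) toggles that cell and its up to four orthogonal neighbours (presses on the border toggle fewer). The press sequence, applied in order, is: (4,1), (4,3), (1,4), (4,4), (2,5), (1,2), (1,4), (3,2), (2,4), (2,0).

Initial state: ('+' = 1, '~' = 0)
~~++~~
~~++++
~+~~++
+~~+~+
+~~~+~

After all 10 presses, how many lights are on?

gen 0: ~~++~~
~~++++
~+~~++
+~~+~+
+~~~+~
gen 1: ~~++~~
~~++++
~+~~++
++~+~+
~++~+~
gen 2: ~~++~~
~~++++
~+~~++
++~~~+
~+~+~~
gen 3: ~~+++~
~~+~~~
~+~~~+
++~~~+
~+~+~~
gen 4: ~~+++~
~~+~~~
~+~~~+
++~~++
~+~~++
gen 5: ~~+++~
~~+~~+
~+~~+~
++~~+~
~+~~++
gen 6: ~~~++~
~+~+~+
~++~+~
++~~+~
~+~~++
gen 7: ~~~+~~
~+~~+~
~++~~~
++~~+~
~+~~++
gen 8: ~~~+~~
~+~~+~
~+~~~~
+~+++~
~++~++
gen 9: ~~~+~~
~+~~~~
~+~+++
+~++~~
~++~++
gen 10: ~~~+~~
++~~~~
+~~+++
~~++~~
~++~++

13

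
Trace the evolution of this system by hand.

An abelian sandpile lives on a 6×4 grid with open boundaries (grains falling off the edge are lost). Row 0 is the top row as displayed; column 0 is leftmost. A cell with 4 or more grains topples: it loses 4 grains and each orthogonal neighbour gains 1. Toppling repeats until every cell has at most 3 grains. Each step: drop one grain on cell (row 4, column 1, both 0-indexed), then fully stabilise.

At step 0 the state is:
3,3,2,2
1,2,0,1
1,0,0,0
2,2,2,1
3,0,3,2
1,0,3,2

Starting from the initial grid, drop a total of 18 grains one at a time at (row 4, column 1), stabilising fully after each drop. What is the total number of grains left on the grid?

[0] 3,3,2,2
1,2,0,1
1,0,0,0
2,2,2,1
3,0,3,2
1,0,3,2
[1] 3,3,2,2
1,2,0,1
1,0,0,0
2,2,2,1
3,1,3,2
1,0,3,2
[2] 3,3,2,2
1,2,0,1
1,0,0,0
2,2,2,1
3,2,3,2
1,0,3,2
[3] 3,3,2,2
1,2,0,1
1,0,0,0
2,2,2,1
3,3,3,2
1,0,3,2
[4] 3,3,2,2
1,2,0,1
1,0,0,0
3,3,3,1
0,2,1,3
2,2,0,3
[5] 3,3,2,2
1,2,0,1
1,0,0,0
3,3,3,1
0,3,1,3
2,2,0,3
[6] 3,3,2,2
1,2,0,1
2,1,1,0
0,2,0,2
2,1,3,3
2,3,0,3
[7] 3,3,2,2
1,2,0,1
2,1,1,0
0,2,0,2
2,2,3,3
2,3,0,3
[8] 3,3,2,2
1,2,0,1
2,1,1,0
0,2,0,2
2,3,3,3
2,3,0,3
[9] 3,3,2,2
1,2,0,1
2,1,1,0
0,3,1,3
3,2,1,1
3,0,3,0
[10] 3,3,2,2
1,2,0,1
2,1,1,0
0,3,1,3
3,3,1,1
3,0,3,0
[11] 3,3,2,2
1,2,0,1
2,2,1,0
2,0,2,3
1,2,2,1
0,2,3,0
[12] 3,3,2,2
1,2,0,1
2,2,1,0
2,0,2,3
1,3,2,1
0,2,3,0
[13] 3,3,2,2
1,2,0,1
2,2,1,0
2,1,2,3
2,0,3,1
0,3,3,0
[14] 3,3,2,2
1,2,0,1
2,2,1,0
2,1,2,3
2,1,3,1
0,3,3,0
[15] 3,3,2,2
1,2,0,1
2,2,1,0
2,1,2,3
2,2,3,1
0,3,3,0
[16] 3,3,2,2
1,2,0,1
2,2,1,0
2,1,2,3
2,3,3,1
0,3,3,0
[17] 3,3,2,2
1,2,0,1
2,2,1,0
2,2,3,3
3,2,1,2
1,1,1,1
[18] 3,3,2,2
1,2,0,1
2,2,1,0
2,2,3,3
3,3,1,2
1,1,1,1

42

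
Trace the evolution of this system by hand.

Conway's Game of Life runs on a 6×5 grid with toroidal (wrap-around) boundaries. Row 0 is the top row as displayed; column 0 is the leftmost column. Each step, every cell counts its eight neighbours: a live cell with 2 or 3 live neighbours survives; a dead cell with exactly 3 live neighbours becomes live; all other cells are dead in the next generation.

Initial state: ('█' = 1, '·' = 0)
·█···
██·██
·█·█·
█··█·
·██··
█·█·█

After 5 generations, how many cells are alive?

3

[0] ·█···
██·██
·█·█·
█··█·
·██··
█·█·█
[1] ·····
·█·██
·█·█·
█··██
··█··
█·██·
[2] ██···
█··██
·█···
██·██
█·█··
·███·
[3] ·····
··█·█
·█···
···██
·····
···██
[4] ····█
·····
█·█·█
·····
·····
·····
[5] ·····
█··██
·····
·····
·····
·····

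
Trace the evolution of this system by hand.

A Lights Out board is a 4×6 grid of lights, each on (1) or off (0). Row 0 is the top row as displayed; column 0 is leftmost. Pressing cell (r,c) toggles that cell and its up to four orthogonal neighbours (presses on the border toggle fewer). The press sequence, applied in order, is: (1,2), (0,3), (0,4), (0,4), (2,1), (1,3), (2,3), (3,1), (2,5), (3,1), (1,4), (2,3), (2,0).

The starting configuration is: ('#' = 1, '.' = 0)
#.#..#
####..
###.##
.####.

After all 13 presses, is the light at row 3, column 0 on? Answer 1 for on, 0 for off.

gen 0: #.#..#
####..
###.##
.####.
gen 1: #....#
#.....
##..##
.####.
gen 2: #.####
#..#..
##..##
.####.
gen 3: #.#...
#..##.
##..##
.####.
gen 4: #.####
#..#..
##..##
.####.
gen 5: #.####
##.#..
..#.##
..###.
gen 6: #.#.##
###.#.
..####
..###.
gen 7: #.#.##
#####.
.....#
..#.#.
gen 8: #.#.##
#####.
.#...#
##..#.
gen 9: #.#.##
######
.#..#.
##..##
gen 10: #.#.##
######
....#.
..#.##
gen 11: #.#..#
###...
......
..#.##
gen 12: #.#..#
####..
..###.
..####
gen 13: #.#..#
.###..
#####.
#.####

1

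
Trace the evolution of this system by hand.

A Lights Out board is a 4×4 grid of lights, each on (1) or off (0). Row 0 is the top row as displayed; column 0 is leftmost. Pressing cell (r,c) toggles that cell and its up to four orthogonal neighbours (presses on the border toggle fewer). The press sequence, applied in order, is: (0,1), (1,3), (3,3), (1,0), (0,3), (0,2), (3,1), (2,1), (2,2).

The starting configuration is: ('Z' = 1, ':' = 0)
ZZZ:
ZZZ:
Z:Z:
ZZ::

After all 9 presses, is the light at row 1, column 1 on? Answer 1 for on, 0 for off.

step 0: ZZZ:
ZZZ:
Z:Z:
ZZ::
step 1: ::::
Z:Z:
Z:Z:
ZZ::
step 2: :::Z
Z::Z
Z:ZZ
ZZ::
step 3: :::Z
Z::Z
Z:Z:
ZZZZ
step 4: Z::Z
:Z:Z
::Z:
ZZZZ
step 5: Z:Z:
:Z::
::Z:
ZZZZ
step 6: ZZ:Z
:ZZ:
::Z:
ZZZZ
step 7: ZZ:Z
:ZZ:
:ZZ:
:::Z
step 8: ZZ:Z
::Z:
Z:::
:Z:Z
step 9: ZZ:Z
::::
ZZZZ
:ZZZ

0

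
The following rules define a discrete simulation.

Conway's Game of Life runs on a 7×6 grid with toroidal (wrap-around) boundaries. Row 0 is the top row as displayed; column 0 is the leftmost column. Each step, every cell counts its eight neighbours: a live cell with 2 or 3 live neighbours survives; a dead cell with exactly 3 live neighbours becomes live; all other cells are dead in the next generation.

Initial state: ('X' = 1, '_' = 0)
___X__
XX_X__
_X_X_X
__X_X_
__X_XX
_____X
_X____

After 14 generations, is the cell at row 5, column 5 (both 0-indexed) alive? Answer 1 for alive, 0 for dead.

1

k=0  ___X__
XX_X__
_X_X_X
__X_X_
__X_XX
_____X
_X____
k=1  XX____
XX_X__
_X_X_X
XXX___
____XX
X___XX
______
k=2  XXX___
____XX
___XXX
_XXX__
___XX_
X___X_
_X____
k=3  XXX__X
_XX___
X____X
_____X
_X__XX
___XXX
__X__X
k=4  ___X_X
__X___
XX___X
______
___X__
__XX__
__X___
k=5  __XX__
_XX_XX
XX____
X_____
__XX__
__XX__
__X_X_
k=6  _____X
____XX
__X___
X_X___
_XXX__
_X__X_
_X__X_
k=7  X____X
____XX
_X_X_X
______
X__X__
XX__X_
X___XX
k=8  ______
______
X____X
X_X_X_
XX___X
_X_XX_
____X_
k=9  ______
______
XX___X
____X_
______
_XXXX_
___XX_
k=10  ______
X_____
X____X
X____X
__X_X_
__X_X_
____X_
k=11  ______
X____X
_X____
XX__X_
_X__X_
____XX
___X__
k=12  ______
X_____
_X____
XXX__X
_X_XX_
___XXX
____X_
k=13  ______
______
__X__X
___XXX
_X____
__X__X
___XXX
k=14  ____X_
______
___X_X
X_XXXX
X_XX_X
X_XX_X
___XXX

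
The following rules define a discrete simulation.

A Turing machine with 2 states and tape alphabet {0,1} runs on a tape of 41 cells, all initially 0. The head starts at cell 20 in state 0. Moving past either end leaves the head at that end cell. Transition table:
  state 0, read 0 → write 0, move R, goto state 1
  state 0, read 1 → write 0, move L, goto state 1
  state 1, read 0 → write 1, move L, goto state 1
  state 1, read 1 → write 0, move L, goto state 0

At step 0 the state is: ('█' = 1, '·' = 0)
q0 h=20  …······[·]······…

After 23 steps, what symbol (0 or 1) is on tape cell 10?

1

t=0: q0 h=20  …······[·]······…
t=1: q1 h=21  …······[·]······…
t=2: q1 h=20  …······[·]█·····…
t=3: q1 h=19  …······[·]██····…
t=4: q1 h=18  …······[·]███···…
t=5: q1 h=17  …······[·]████··…
t=6: q1 h=16  …······[·]█████·…
t=7: q1 h=15  …······[·]██████…
t=8: q1 h=14  …······[·]██████…
t=9: q1 h=13  …······[·]██████…
t=10: q1 h=12  …······[·]██████…
t=11: q1 h=11  …······[·]██████…
t=12: q1 h=10  …······[·]██████…
t=13: q1 h= 9  …······[·]██████…
t=14: q1 h= 8  …······[·]██████…
t=15: q1 h= 7  …······[·]██████…
t=16: q1 h= 6  |······[·]██████…
t=17: q1 h= 5  |·····[·]██████…
t=18: q1 h= 4  |····[·]██████…
t=19: q1 h= 3  |···[·]██████…
t=20: q1 h= 2  |··[·]██████…
t=21: q1 h= 1  |·[·]██████…
t=22: q1 h= 0  |[·]██████…
t=23: q1 h= 0  |[█]██████…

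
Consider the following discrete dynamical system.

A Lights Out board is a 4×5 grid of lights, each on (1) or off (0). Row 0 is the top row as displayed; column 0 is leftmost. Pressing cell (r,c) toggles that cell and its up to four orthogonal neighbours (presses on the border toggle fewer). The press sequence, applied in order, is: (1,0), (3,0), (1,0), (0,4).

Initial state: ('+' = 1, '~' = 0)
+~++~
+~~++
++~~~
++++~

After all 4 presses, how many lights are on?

t=0: +~++~
+~~++
++~~~
++++~
t=1: ~~++~
~+~++
~+~~~
++++~
t=2: ~~++~
~+~++
++~~~
~~++~
t=3: +~++~
+~~++
~+~~~
~~++~
t=4: +~+~+
+~~+~
~+~~~
~~++~

8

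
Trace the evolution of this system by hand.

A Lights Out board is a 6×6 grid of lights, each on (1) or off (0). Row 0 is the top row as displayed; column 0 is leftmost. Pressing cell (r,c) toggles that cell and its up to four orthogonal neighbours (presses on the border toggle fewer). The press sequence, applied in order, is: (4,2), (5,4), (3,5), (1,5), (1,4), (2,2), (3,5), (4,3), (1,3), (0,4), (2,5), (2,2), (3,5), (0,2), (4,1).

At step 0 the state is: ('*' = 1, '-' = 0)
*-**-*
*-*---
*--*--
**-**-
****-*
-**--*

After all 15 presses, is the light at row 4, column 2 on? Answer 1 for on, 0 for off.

0

t=0: *-**-*
*-*---
*--*--
**-**-
****-*
-**--*
t=1: *-**-*
*-*---
*--*--
*****-
*----*
-*---*
t=2: *-**-*
*-*---
*--*--
*****-
*---**
-*-**-
t=3: *-**-*
*-*---
*--*-*
****-*
*---*-
-*-**-
t=4: *-**--
*-*-**
*--*--
****-*
*---*-
-*-**-
t=5: *-***-
*-**--
*--**-
****-*
*---*-
-*-**-
t=6: *-***-
*--*--
***-*-
**-*-*
*---*-
-*-**-
t=7: *-***-
*--*--
***-**
**-**-
*---**
-*-**-
t=8: *-***-
*--*--
***-**
**--*-
*-**-*
-*--*-
t=9: *-*-*-
*-*-*-
******
**--*-
*-**-*
-*--*-
t=10: *-**-*
*-*---
******
**--*-
*-**-*
-*--*-
t=11: *-**-*
*-*--*
****--
**--**
*-**-*
-*--*-
t=12: *-**-*
*----*
*-----
***-**
*-**-*
-*--*-
t=13: *-**-*
*----*
*----*
***---
*-**--
-*--*-
t=14: **---*
*-*--*
*----*
***---
*-**--
-*--*-
t=15: **---*
*-*--*
*----*
*-*---
-*-*--
----*-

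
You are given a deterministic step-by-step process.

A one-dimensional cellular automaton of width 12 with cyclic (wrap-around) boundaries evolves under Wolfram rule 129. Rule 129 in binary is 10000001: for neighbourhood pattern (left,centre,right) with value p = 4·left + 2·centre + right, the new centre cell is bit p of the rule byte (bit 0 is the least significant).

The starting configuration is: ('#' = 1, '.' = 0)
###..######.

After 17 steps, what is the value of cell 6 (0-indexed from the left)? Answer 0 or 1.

0

k=0  ###..######.
k=1  .#....####..
k=2  ...##..##..#
k=3  .#..........
k=4  ...#########
k=5  .#..#######.
k=6  .....#####..
k=7  ####..###..#
k=8  ###....#....
k=9  .#..##...##.
k=10  .......#....
k=11  ######...###
k=12  #####..#..##
k=13  ####.......#
k=14  ###..#####..
k=15  .#....###...
k=16  ...##..#..##
k=17  .#..........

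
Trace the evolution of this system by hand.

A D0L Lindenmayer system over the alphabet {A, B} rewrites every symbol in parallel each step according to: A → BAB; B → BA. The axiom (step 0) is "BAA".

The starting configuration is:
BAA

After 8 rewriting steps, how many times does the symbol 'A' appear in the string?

step 0: BAA
step 1: BABABBAB
step 2: BABABBABABBABABABBA
step 3: BABABBABABBABABABBABABBABABABBABABBABABBABABAB
step 4: BABABBABABBABABABBABABBABABABBABABBABABBABABABBABABBABABABBABABBABABBABABABBABABBABABABBABABBABABABBABABBABABBA
step 5: BABABBABABBABABABBABABBABABABBABABBABABBABABABBABABBABABAB…BABABBABABBABABABBABABBABABBABABABBABABBABABABBABABBABABAB  (len 268)
step 6: BABABBABABBABABABBABABBABABABBABABBABABBABABABBABABBABABAB…BABABBABABBABABABBABABBABABBABABABBABABBABABABBABABBABABBA  (len 647)
step 7: BABABBABABBABABABBABABBABABABBABABBABABBABABABBABABBABABAB…BABABBABABBABABABBABABBABABBABABABBABABBABABABBABABBABABAB  (len 1562)
step 8: BABABBABABBABABABBABABBABABABBABABBABABBABABABBABABBABABAB…BABABBABABBABABABBABABBABABBABABABBABABBABABABBABABBABABBA  (len 3771)

1562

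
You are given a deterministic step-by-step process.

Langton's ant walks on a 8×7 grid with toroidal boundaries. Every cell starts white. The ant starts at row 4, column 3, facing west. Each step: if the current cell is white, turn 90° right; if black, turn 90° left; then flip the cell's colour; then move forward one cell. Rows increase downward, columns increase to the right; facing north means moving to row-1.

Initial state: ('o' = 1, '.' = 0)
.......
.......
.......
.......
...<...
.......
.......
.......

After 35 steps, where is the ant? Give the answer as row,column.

4,6

step 0: .......
.......
.......
.......
...<...
.......
.......
.......
step 1: .......
.......
.......
...^...
...o...
.......
.......
.......
step 2: .......
.......
.......
...o>..
...o...
.......
.......
.......
step 3: .......
.......
.......
...oo..
...ov..
.......
.......
.......
step 4: .......
.......
.......
...oo..
...<o..
.......
.......
.......
step 5: .......
.......
.......
...oo..
....o..
...v...
.......
.......
step 6: .......
.......
.......
...oo..
....o..
..<o...
.......
.......
step 7: .......
.......
.......
...oo..
..^.o..
..oo...
.......
.......
step 8: .......
.......
.......
...oo..
..o>o..
..oo...
.......
.......
step 9: .......
.......
.......
...oo..
..ooo..
..ov...
.......
.......
step 10: .......
.......
.......
...oo..
..ooo..
..o.>..
.......
.......
step 11: .......
.......
.......
...oo..
..ooo..
..o.o..
....v..
.......
step 12: .......
.......
.......
...oo..
..ooo..
..o.o..
...<o..
.......
step 13: .......
.......
.......
...oo..
..ooo..
..o^o..
...oo..
.......
step 14: .......
.......
.......
...oo..
..ooo..
..oo>..
...oo..
.......
step 15: .......
.......
.......
...oo..
..oo^..
..oo...
...oo..
.......
step 16: .......
.......
.......
...oo..
..o<...
..oo...
...oo..
.......
step 17: .......
.......
.......
...oo..
..o....
..ov...
...oo..
.......
step 18: .......
.......
.......
...oo..
..o....
..o.>..
...oo..
.......
step 19: .......
.......
.......
...oo..
..o....
..o.o..
...ov..
.......
step 20: .......
.......
.......
...oo..
..o....
..o.o..
...o.>.
.......
step 21: .......
.......
.......
...oo..
..o....
..o.o..
...o.o.
.....v.
step 22: .......
.......
.......
...oo..
..o....
..o.o..
...o.o.
....<o.
step 23: .......
.......
.......
...oo..
..o....
..o.o..
...o^o.
....oo.
step 24: .......
.......
.......
...oo..
..o....
..o.o..
...oo>.
....oo.
step 25: .......
.......
.......
...oo..
..o....
..o.o^.
...oo..
....oo.
step 26: .......
.......
.......
...oo..
..o....
..o.oo>
...oo..
....oo.
step 27: .......
.......
.......
...oo..
..o....
..o.ooo
...oo.v
....oo.
step 28: .......
.......
.......
...oo..
..o....
..o.ooo
...oo<o
....oo.
step 29: .......
.......
.......
...oo..
..o....
..o.o^o
...oooo
....oo.
step 30: .......
.......
.......
...oo..
..o....
..o.<.o
...oooo
....oo.
step 31: .......
.......
.......
...oo..
..o....
..o...o
...ovoo
....oo.
step 32: .......
.......
.......
...oo..
..o....
..o...o
...o.>o
....oo.
step 33: .......
.......
.......
...oo..
..o....
..o..^o
...o..o
....oo.
step 34: .......
.......
.......
...oo..
..o....
..o..o>
...o..o
....oo.
step 35: .......
.......
.......
...oo..
..o...^
..o..o.
...o..o
....oo.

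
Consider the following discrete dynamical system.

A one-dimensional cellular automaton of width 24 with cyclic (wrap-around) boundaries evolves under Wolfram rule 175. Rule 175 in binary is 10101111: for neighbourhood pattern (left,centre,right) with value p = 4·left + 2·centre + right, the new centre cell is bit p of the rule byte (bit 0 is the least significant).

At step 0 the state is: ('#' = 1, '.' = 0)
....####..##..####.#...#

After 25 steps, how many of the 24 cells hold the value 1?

k=0  ....####..##..####.#...#
k=1  .######..##..####.##.###
k=2  ######..##..####.##.###.
k=3  #####..##..####.##.###.#
k=4  ####..##..####.##.###.##
k=5  ###..##..####.##.###.###
k=6  ##..##..####.##.###.####
k=7  #..##..####.##.###.#####
k=8  ..##..####.##.###.######
k=9  .##..####.##.###.######.
k=10  ##..####.##.###.######..
k=11  #..####.##.###.######..#
k=12  ..####.##.###.######..##
k=13  .####.##.###.######..##.
k=14  ####.##.###.######..##..
k=15  ###.##.###.######..##..#
k=16  ##.##.###.######..##..##
k=17  #.##.###.######..##..###
k=18  .##.###.######..##..####
k=19  ##.###.######..##..####.
k=20  #.###.######..##..####.#
k=21  .###.######..##..####.##
k=22  ###.######..##..####.##.
k=23  ##.######..##..####.##.#
k=24  #.######..##..####.##.##
k=25  .######..##..####.##.###

17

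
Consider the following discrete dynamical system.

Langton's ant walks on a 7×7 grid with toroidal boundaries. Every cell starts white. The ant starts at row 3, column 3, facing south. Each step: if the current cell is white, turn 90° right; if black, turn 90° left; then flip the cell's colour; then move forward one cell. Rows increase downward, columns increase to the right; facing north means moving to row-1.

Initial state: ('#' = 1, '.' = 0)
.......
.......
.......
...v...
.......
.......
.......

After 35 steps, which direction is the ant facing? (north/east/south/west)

[0] .......
.......
.......
...v...
.......
.......
.......
[1] .......
.......
.......
..<#...
.......
.......
.......
[2] .......
.......
..^....
..##...
.......
.......
.......
[3] .......
.......
..#>...
..##...
.......
.......
.......
[4] .......
.......
..##...
..#v...
.......
.......
.......
[5] .......
.......
..##...
..#.>..
.......
.......
.......
[6] .......
.......
..##...
..#.#..
....v..
.......
.......
[7] .......
.......
..##...
..#.#..
...<#..
.......
.......
[8] .......
.......
..##...
..#^#..
...##..
.......
.......
[9] .......
.......
..##...
..##>..
...##..
.......
.......
[10] .......
.......
..##^..
..##...
...##..
.......
.......
[11] .......
.......
..###>.
..##...
...##..
.......
.......
[12] .......
.......
..####.
..##.v.
...##..
.......
.......
[13] .......
.......
..####.
..##<#.
...##..
.......
.......
[14] .......
.......
..##^#.
..####.
...##..
.......
.......
[15] .......
.......
..#<.#.
..####.
...##..
.......
.......
[16] .......
.......
..#..#.
..#v##.
...##..
.......
.......
[17] .......
.......
..#..#.
..#.>#.
...##..
.......
.......
[18] .......
.......
..#.^#.
..#..#.
...##..
.......
.......
[19] .......
.......
..#.#>.
..#..#.
...##..
.......
.......
[20] .......
.....^.
..#.#..
..#..#.
...##..
.......
.......
[21] .......
.....#>
..#.#..
..#..#.
...##..
.......
.......
[22] .......
.....##
..#.#.v
..#..#.
...##..
.......
.......
[23] .......
.....##
..#.#<#
..#..#.
...##..
.......
.......
[24] .......
.....^#
..#.###
..#..#.
...##..
.......
.......
[25] .......
....<.#
..#.###
..#..#.
...##..
.......
.......
[26] ....^..
....#.#
..#.###
..#..#.
...##..
.......
.......
[27] ....#>.
....#.#
..#.###
..#..#.
...##..
.......
.......
[28] ....##.
....#v#
..#.###
..#..#.
...##..
.......
.......
[29] ....##.
....<##
..#.###
..#..#.
...##..
.......
.......
[30] ....##.
.....##
..#.v##
..#..#.
...##..
.......
.......
[31] ....##.
.....##
..#..>#
..#..#.
...##..
.......
.......
[32] ....##.
.....^#
..#...#
..#..#.
...##..
.......
.......
[33] ....##.
....<.#
..#...#
..#..#.
...##..
.......
.......
[34] ....^#.
....#.#
..#...#
..#..#.
...##..
.......
.......
[35] ...<.#.
....#.#
..#...#
..#..#.
...##..
.......
.......

west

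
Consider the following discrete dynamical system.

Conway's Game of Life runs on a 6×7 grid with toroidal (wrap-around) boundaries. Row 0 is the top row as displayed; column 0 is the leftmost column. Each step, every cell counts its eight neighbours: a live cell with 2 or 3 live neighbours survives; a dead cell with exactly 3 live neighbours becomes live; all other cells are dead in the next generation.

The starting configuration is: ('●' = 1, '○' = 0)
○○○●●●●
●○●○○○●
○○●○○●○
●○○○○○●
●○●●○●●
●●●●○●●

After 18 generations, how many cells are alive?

step 0: ○○○●●●●
●○●○○○●
○○●○○●○
●○○○○○●
●○●●○●●
●●●●○●●
step 1: ○○○○○○○
●●●○○○○
○○○○○●○
●○●●●○○
○○○●○○○
○○○○○○○
step 2: ○●○○○○○
○●○○○○○
●○○○●○●
○○●●●○○
○○●●●○○
○○○○○○○
step 3: ○○○○○○○
○●○○○○○
●●●○●●○
○●●○○○○
○○●○●○○
○○●●○○○
step 4: ○○●○○○○
●●●○○○○
●○○●○○○
●○○○●●○
○○○○○○○
○○●●○○○
step 5: ○○○○○○○
●○●●○○○
●○●●●○○
○○○○●○●
○○○●●○○
○○●●○○○
step 6: ○●○○○○○
○○●○●○○
●○●○●●●
○○●○○○○
○○●○●●○
○○●●●○○
step 7: ○●○○●○○
●○●○●○●
○○●○●●●
○○●○○○○
○●●○●●○
○●●○●●○
step 8: ○○○○●○●
●○●○●○●
●○●○●○●
○○●○○○●
○○○○●●○
●○○○○○○
step 9: ○●○●○○●
○○○○●○○
○○●○○○○
●●○○●○●
○○○○○●●
○○○○●○●
step 10: ●○○●●○○
○○●●○○○
●●○●○●○
●●○○○○●
○○○○●○○
○○○○●○●
step 11: ○○●○●●○
●○○○○○●
○○○●●○○
○●●○●●●
○○○○○○●
○○○○●○○
step 12: ○○○●●●●
○○○○○○●
○●●●●○○
●○●○●○●
●○○●●○●
○○○●●○○
step 13: ○○○●○○●
●○○○○○●
○●●○●○●
○○○○○○●
●●●○○○●
●○●○○○○
step 14: ○●○○○○●
○●●●○○●
○●○○○○●
○○○●○○●
○○●○○○●
○○●●○○○
step 15: ○●○○○○○
○●○○○●●
○●○●○●●
○○●○○●●
○○●○○○○
●●●●○○○
step 16: ○○○○○○●
○●○○●●●
○●○○○○○
●●●●●●●
●○○○○○●
●○○●○○○
step 17: ○○○○●○●
○○○○○●●
○○○○○○○
○○●●●●○
○○○○○○○
●○○○○○○
step 18: ●○○○○○●
○○○○○●●
○○○●○○●
○○○●●○○
○○○●●○○
○○○○○○○

10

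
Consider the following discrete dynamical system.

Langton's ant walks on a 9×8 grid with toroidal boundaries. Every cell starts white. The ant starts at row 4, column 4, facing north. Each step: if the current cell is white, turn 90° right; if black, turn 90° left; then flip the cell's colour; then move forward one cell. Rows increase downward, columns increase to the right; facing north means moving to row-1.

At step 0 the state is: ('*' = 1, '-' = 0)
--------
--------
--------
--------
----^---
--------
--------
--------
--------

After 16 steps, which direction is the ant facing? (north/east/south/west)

gen 0: --------
--------
--------
--------
----^---
--------
--------
--------
--------
gen 1: --------
--------
--------
--------
----*>--
--------
--------
--------
--------
gen 2: --------
--------
--------
--------
----**--
-----v--
--------
--------
--------
gen 3: --------
--------
--------
--------
----**--
----<*--
--------
--------
--------
gen 4: --------
--------
--------
--------
----^*--
----**--
--------
--------
--------
gen 5: --------
--------
--------
--------
---<-*--
----**--
--------
--------
--------
gen 6: --------
--------
--------
---^----
---*-*--
----**--
--------
--------
--------
gen 7: --------
--------
--------
---*>---
---*-*--
----**--
--------
--------
--------
gen 8: --------
--------
--------
---**---
---*v*--
----**--
--------
--------
--------
gen 9: --------
--------
--------
---**---
---<**--
----**--
--------
--------
--------
gen 10: --------
--------
--------
---**---
----**--
---v**--
--------
--------
--------
gen 11: --------
--------
--------
---**---
----**--
--<***--
--------
--------
--------
gen 12: --------
--------
--------
---**---
--^-**--
--****--
--------
--------
--------
gen 13: --------
--------
--------
---**---
--*>**--
--****--
--------
--------
--------
gen 14: --------
--------
--------
---**---
--****--
--*v**--
--------
--------
--------
gen 15: --------
--------
--------
---**---
--****--
--*->*--
--------
--------
--------
gen 16: --------
--------
--------
---**---
--**^*--
--*--*--
--------
--------
--------

north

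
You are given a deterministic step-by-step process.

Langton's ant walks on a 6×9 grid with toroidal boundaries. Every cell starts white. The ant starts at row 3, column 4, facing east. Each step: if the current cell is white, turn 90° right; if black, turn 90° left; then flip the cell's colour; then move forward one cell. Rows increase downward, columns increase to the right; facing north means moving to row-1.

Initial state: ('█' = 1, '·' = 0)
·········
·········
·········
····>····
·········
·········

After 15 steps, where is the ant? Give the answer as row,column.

k=0  ·········
·········
·········
····>····
·········
·········
k=1  ·········
·········
·········
····█····
····v····
·········
k=2  ·········
·········
·········
····█····
···<█····
·········
k=3  ·········
·········
·········
···^█····
···██····
·········
k=4  ·········
·········
·········
···█>····
···██····
·········
k=5  ·········
·········
····^····
···█·····
···██····
·········
k=6  ·········
·········
····█>···
···█·····
···██····
·········
k=7  ·········
·········
····██···
···█·v···
···██····
·········
k=8  ·········
·········
····██···
···█<█···
···██····
·········
k=9  ·········
·········
····^█···
···███···
···██····
·········
k=10  ·········
·········
···<·█···
···███···
···██····
·········
k=11  ·········
···^·····
···█·█···
···███···
···██····
·········
k=12  ·········
···█>····
···█·█···
···███···
···██····
·········
k=13  ·········
···██····
···█v█···
···███···
···██····
·········
k=14  ·········
···██····
···<██···
···███···
···██····
·········
k=15  ·········
···██····
····██···
···v██···
···██····
·········

3,3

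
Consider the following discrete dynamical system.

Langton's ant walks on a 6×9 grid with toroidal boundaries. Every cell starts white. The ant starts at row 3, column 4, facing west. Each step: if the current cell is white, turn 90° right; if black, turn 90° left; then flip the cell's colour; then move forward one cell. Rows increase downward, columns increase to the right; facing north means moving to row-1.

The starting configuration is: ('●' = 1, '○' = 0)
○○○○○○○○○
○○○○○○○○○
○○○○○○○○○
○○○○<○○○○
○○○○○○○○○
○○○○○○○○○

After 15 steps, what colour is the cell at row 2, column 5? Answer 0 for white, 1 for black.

[0] ○○○○○○○○○
○○○○○○○○○
○○○○○○○○○
○○○○<○○○○
○○○○○○○○○
○○○○○○○○○
[1] ○○○○○○○○○
○○○○○○○○○
○○○○^○○○○
○○○○●○○○○
○○○○○○○○○
○○○○○○○○○
[2] ○○○○○○○○○
○○○○○○○○○
○○○○●>○○○
○○○○●○○○○
○○○○○○○○○
○○○○○○○○○
[3] ○○○○○○○○○
○○○○○○○○○
○○○○●●○○○
○○○○●v○○○
○○○○○○○○○
○○○○○○○○○
[4] ○○○○○○○○○
○○○○○○○○○
○○○○●●○○○
○○○○<●○○○
○○○○○○○○○
○○○○○○○○○
[5] ○○○○○○○○○
○○○○○○○○○
○○○○●●○○○
○○○○○●○○○
○○○○v○○○○
○○○○○○○○○
[6] ○○○○○○○○○
○○○○○○○○○
○○○○●●○○○
○○○○○●○○○
○○○<●○○○○
○○○○○○○○○
[7] ○○○○○○○○○
○○○○○○○○○
○○○○●●○○○
○○○^○●○○○
○○○●●○○○○
○○○○○○○○○
[8] ○○○○○○○○○
○○○○○○○○○
○○○○●●○○○
○○○●>●○○○
○○○●●○○○○
○○○○○○○○○
[9] ○○○○○○○○○
○○○○○○○○○
○○○○●●○○○
○○○●●●○○○
○○○●v○○○○
○○○○○○○○○
[10] ○○○○○○○○○
○○○○○○○○○
○○○○●●○○○
○○○●●●○○○
○○○●○>○○○
○○○○○○○○○
[11] ○○○○○○○○○
○○○○○○○○○
○○○○●●○○○
○○○●●●○○○
○○○●○●○○○
○○○○○v○○○
[12] ○○○○○○○○○
○○○○○○○○○
○○○○●●○○○
○○○●●●○○○
○○○●○●○○○
○○○○<●○○○
[13] ○○○○○○○○○
○○○○○○○○○
○○○○●●○○○
○○○●●●○○○
○○○●^●○○○
○○○○●●○○○
[14] ○○○○○○○○○
○○○○○○○○○
○○○○●●○○○
○○○●●●○○○
○○○●●>○○○
○○○○●●○○○
[15] ○○○○○○○○○
○○○○○○○○○
○○○○●●○○○
○○○●●^○○○
○○○●●○○○○
○○○○●●○○○

1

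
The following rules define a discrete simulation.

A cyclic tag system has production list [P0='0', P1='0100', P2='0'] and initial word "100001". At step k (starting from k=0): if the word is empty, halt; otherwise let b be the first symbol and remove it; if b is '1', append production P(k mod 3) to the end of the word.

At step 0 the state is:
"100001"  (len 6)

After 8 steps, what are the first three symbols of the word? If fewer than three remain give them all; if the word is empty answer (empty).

gen 0: "100001"  (len 6)
gen 1: "000010"  (len 6)
gen 2: "00010"  (len 5)
gen 3: "0010"  (len 4)
gen 4: "010"  (len 3)
gen 5: "10"  (len 2)
gen 6: "00"  (len 2)
gen 7: "0"  (len 1)
gen 8: (halted — word empty)

(empty)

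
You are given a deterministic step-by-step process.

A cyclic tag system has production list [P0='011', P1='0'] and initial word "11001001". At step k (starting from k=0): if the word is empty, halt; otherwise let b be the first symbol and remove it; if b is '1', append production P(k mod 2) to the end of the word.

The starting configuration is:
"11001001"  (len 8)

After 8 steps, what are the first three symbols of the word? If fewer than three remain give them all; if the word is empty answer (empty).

t=0: "11001001"  (len 8)
t=1: "1001001011"  (len 10)
t=2: "0010010110"  (len 10)
t=3: "010010110"  (len 9)
t=4: "10010110"  (len 8)
t=5: "0010110011"  (len 10)
t=6: "010110011"  (len 9)
t=7: "10110011"  (len 8)
t=8: "01100110"  (len 8)

011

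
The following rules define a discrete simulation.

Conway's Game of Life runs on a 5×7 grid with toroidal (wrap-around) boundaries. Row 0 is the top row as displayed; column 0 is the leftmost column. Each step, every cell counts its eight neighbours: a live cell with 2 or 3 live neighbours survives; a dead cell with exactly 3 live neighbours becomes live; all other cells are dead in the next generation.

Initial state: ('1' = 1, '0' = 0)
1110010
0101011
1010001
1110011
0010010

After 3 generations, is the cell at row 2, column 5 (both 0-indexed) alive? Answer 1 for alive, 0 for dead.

1

step 0: 1110010
0101011
1010001
1110011
0010010
step 1: 1001010
0001110
0001100
0011010
0001110
step 2: 0010000
0010011
0000000
0010010
0000010
step 3: 0000011
0000000
0000011
0000000
0000000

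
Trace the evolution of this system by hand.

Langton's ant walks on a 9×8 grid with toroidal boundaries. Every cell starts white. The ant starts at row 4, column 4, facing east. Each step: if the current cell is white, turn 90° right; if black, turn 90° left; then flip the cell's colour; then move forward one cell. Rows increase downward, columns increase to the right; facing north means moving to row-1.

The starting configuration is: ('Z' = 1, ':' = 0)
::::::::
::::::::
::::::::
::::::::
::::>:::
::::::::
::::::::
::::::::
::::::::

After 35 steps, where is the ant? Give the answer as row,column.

4,1

step 0: ::::::::
::::::::
::::::::
::::::::
::::>:::
::::::::
::::::::
::::::::
::::::::
step 1: ::::::::
::::::::
::::::::
::::::::
::::Z:::
::::v:::
::::::::
::::::::
::::::::
step 2: ::::::::
::::::::
::::::::
::::::::
::::Z:::
:::<Z:::
::::::::
::::::::
::::::::
step 3: ::::::::
::::::::
::::::::
::::::::
:::^Z:::
:::ZZ:::
::::::::
::::::::
::::::::
step 4: ::::::::
::::::::
::::::::
::::::::
:::Z>:::
:::ZZ:::
::::::::
::::::::
::::::::
step 5: ::::::::
::::::::
::::::::
::::^:::
:::Z::::
:::ZZ:::
::::::::
::::::::
::::::::
step 6: ::::::::
::::::::
::::::::
::::Z>::
:::Z::::
:::ZZ:::
::::::::
::::::::
::::::::
step 7: ::::::::
::::::::
::::::::
::::ZZ::
:::Z:v::
:::ZZ:::
::::::::
::::::::
::::::::
step 8: ::::::::
::::::::
::::::::
::::ZZ::
:::Z<Z::
:::ZZ:::
::::::::
::::::::
::::::::
step 9: ::::::::
::::::::
::::::::
::::^Z::
:::ZZZ::
:::ZZ:::
::::::::
::::::::
::::::::
step 10: ::::::::
::::::::
::::::::
:::<:Z::
:::ZZZ::
:::ZZ:::
::::::::
::::::::
::::::::
step 11: ::::::::
::::::::
:::^::::
:::Z:Z::
:::ZZZ::
:::ZZ:::
::::::::
::::::::
::::::::
step 12: ::::::::
::::::::
:::Z>:::
:::Z:Z::
:::ZZZ::
:::ZZ:::
::::::::
::::::::
::::::::
step 13: ::::::::
::::::::
:::ZZ:::
:::ZvZ::
:::ZZZ::
:::ZZ:::
::::::::
::::::::
::::::::
step 14: ::::::::
::::::::
:::ZZ:::
:::<ZZ::
:::ZZZ::
:::ZZ:::
::::::::
::::::::
::::::::
step 15: ::::::::
::::::::
:::ZZ:::
::::ZZ::
:::vZZ::
:::ZZ:::
::::::::
::::::::
::::::::
step 16: ::::::::
::::::::
:::ZZ:::
::::ZZ::
::::>Z::
:::ZZ:::
::::::::
::::::::
::::::::
step 17: ::::::::
::::::::
:::ZZ:::
::::^Z::
:::::Z::
:::ZZ:::
::::::::
::::::::
::::::::
step 18: ::::::::
::::::::
:::ZZ:::
:::<:Z::
:::::Z::
:::ZZ:::
::::::::
::::::::
::::::::
step 19: ::::::::
::::::::
:::^Z:::
:::Z:Z::
:::::Z::
:::ZZ:::
::::::::
::::::::
::::::::
step 20: ::::::::
::::::::
::<:Z:::
:::Z:Z::
:::::Z::
:::ZZ:::
::::::::
::::::::
::::::::
step 21: ::::::::
::^:::::
::Z:Z:::
:::Z:Z::
:::::Z::
:::ZZ:::
::::::::
::::::::
::::::::
step 22: ::::::::
::Z>::::
::Z:Z:::
:::Z:Z::
:::::Z::
:::ZZ:::
::::::::
::::::::
::::::::
step 23: ::::::::
::ZZ::::
::ZvZ:::
:::Z:Z::
:::::Z::
:::ZZ:::
::::::::
::::::::
::::::::
step 24: ::::::::
::ZZ::::
::<ZZ:::
:::Z:Z::
:::::Z::
:::ZZ:::
::::::::
::::::::
::::::::
step 25: ::::::::
::ZZ::::
:::ZZ:::
::vZ:Z::
:::::Z::
:::ZZ:::
::::::::
::::::::
::::::::
step 26: ::::::::
::ZZ::::
:::ZZ:::
:<ZZ:Z::
:::::Z::
:::ZZ:::
::::::::
::::::::
::::::::
step 27: ::::::::
::ZZ::::
:^:ZZ:::
:ZZZ:Z::
:::::Z::
:::ZZ:::
::::::::
::::::::
::::::::
step 28: ::::::::
::ZZ::::
:Z>ZZ:::
:ZZZ:Z::
:::::Z::
:::ZZ:::
::::::::
::::::::
::::::::
step 29: ::::::::
::ZZ::::
:ZZZZ:::
:ZvZ:Z::
:::::Z::
:::ZZ:::
::::::::
::::::::
::::::::
step 30: ::::::::
::ZZ::::
:ZZZZ:::
:Z:>:Z::
:::::Z::
:::ZZ:::
::::::::
::::::::
::::::::
step 31: ::::::::
::ZZ::::
:ZZ^Z:::
:Z:::Z::
:::::Z::
:::ZZ:::
::::::::
::::::::
::::::::
step 32: ::::::::
::ZZ::::
:Z<:Z:::
:Z:::Z::
:::::Z::
:::ZZ:::
::::::::
::::::::
::::::::
step 33: ::::::::
::ZZ::::
:Z::Z:::
:Zv::Z::
:::::Z::
:::ZZ:::
::::::::
::::::::
::::::::
step 34: ::::::::
::ZZ::::
:Z::Z:::
:<Z::Z::
:::::Z::
:::ZZ:::
::::::::
::::::::
::::::::
step 35: ::::::::
::ZZ::::
:Z::Z:::
::Z::Z::
:v:::Z::
:::ZZ:::
::::::::
::::::::
::::::::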